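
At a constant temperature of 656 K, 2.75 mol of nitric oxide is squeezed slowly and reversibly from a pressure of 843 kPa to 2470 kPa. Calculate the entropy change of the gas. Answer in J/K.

For an isothermal ideal gas ΔS_gas = nR ln(P₁/P₂) = 2.75 × 8.314 × ln(843/2470) = -24.6 J/K.

ΔS_gas = -24.6 J/K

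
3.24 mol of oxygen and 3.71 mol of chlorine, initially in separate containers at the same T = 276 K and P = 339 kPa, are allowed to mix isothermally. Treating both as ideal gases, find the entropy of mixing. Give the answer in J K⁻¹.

ΔS_mix = 39.9 J/K

Mole fractions: x_A = 3.24/6.95 = 0.466, x_B = 0.534.
ΔS_mix = −R(n_A ln x_A + n_B ln x_B) = −8.314 × (3.24 ln 0.466 + 3.71 ln 0.534) = 39.9 J/K.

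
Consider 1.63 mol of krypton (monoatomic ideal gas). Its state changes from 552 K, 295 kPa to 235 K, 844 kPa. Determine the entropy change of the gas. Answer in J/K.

ΔS = -43.2 J/K

ΔS = nC_p ln(T₂/T₁) − nR ln(P₂/P₁), with C_p = 5R/2 = 20.79 J mol⁻¹ K⁻¹ for a monoatomic ideal gas.
ΔS = 1.63 × [20.79 × ln(235/552) − 8.314 × ln(844/295)] = -43.2 J/K.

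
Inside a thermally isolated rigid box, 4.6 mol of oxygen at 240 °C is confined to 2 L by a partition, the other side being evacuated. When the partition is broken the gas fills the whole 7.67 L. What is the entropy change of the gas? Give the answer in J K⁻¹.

For an ideal gas in free expansion Q = 0 and W = 0, so T is unchanged.
Entropy is a state function; using a reversible isothermal path, ΔS_gas = nR ln(V₂/V₁) = 4.6 × 8.314 × ln(7.67/2) = 51.4 J/K.

ΔS_gas = 51.4 J/K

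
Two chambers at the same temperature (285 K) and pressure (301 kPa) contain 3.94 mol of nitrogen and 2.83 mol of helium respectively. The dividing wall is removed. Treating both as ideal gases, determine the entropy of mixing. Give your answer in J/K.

ΔS_mix = 38.3 J/K

Mole fractions: x_A = 3.94/6.77 = 0.582, x_B = 0.418.
ΔS_mix = −R(n_A ln x_A + n_B ln x_B) = −8.314 × (3.94 ln 0.582 + 2.83 ln 0.418) = 38.3 J/K.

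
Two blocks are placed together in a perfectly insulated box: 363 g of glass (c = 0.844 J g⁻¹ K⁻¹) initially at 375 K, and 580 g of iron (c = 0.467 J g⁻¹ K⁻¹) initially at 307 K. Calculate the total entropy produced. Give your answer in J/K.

ΔS_total = 2.86 J/K

Energy balance: T_f = (m₁c₁T₁ + m₂c₂T₂)/(m₁c₁ + m₂c₂) = 343.09 K.
ΔS₁ = m₁c₁ ln(T_f/T₁) = 306.372 × ln(343.09/375) = -27.25 J/K.
ΔS₂ = m₂c₂ ln(T_f/T₂) = 270.86 × ln(343.09/307) = 30.11 J/K.
ΔS_total = -27.25 + 30.11 = 2.86 J/K.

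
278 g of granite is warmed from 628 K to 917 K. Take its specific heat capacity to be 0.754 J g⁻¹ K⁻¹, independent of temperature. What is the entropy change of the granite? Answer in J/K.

ΔS = ∫dQ_rev/T = m c ln(T₂/T₁) = 278 × 0.754 × ln(917/628) = 79.4 J/K.

ΔS = 79.4 J/K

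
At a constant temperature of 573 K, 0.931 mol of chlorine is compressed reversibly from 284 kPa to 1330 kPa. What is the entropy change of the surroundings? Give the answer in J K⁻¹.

For an isothermal ideal gas ΔS_gas = nR ln(P₁/P₂) = 0.931 × 8.314 × ln(284/1330) = -12 J/K.
The process is reversible, so ΔS_surr = −ΔS_gas = 12 J/K and ΔS_universe = 0.

ΔS_surr = 12 J/K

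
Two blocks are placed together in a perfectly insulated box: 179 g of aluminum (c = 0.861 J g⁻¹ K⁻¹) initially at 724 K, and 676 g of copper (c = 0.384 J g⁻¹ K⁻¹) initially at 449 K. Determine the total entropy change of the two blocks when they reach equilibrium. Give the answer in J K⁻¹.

Energy balance: T_f = (m₁c₁T₁ + m₂c₂T₂)/(m₁c₁ + m₂c₂) = 551.45 K.
ΔS₁ = m₁c₁ ln(T_f/T₁) = 154.119 × ln(551.45/724) = -41.96 J/K.
ΔS₂ = m₂c₂ ln(T_f/T₂) = 259.584 × ln(551.45/449) = 53.35 J/K.
ΔS_total = -41.96 + 53.35 = 11.4 J/K.

ΔS_total = 11.4 J/K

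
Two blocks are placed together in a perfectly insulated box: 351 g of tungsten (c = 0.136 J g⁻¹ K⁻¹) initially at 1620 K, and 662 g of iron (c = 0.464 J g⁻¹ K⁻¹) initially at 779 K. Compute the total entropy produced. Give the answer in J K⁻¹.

Energy balance: T_f = (m₁c₁T₁ + m₂c₂T₂)/(m₁c₁ + m₂c₂) = 892.12 K.
ΔS₁ = m₁c₁ ln(T_f/T₁) = 47.736 × ln(892.12/1620) = -28.48 J/K.
ΔS₂ = m₂c₂ ln(T_f/T₂) = 307.168 × ln(892.12/779) = 41.65 J/K.
ΔS_total = -28.48 + 41.65 = 13.2 J/K.

ΔS_total = 13.2 J/K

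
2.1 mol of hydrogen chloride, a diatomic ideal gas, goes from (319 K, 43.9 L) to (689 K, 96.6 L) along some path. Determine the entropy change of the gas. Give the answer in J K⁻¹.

Entropy is a state function: ΔS = nC_V ln(T₂/T₁) + nR ln(V₂/V₁), with C_V = 5R/2 = 20.79 J mol⁻¹ K⁻¹ for a diatomic ideal gas.
ΔS = 2.1 × [20.79 × ln(689/319) + 8.314 × ln(96.6/43.9)] = 47.4 J/K.

ΔS = 47.4 J/K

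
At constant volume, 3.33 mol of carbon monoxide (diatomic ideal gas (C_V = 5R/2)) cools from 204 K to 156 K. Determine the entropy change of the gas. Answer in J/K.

ΔS = -18.6 J/K

At constant volume, ΔS = nC_V ln(T₂/T₁) with C_V = 5R/2 = 20.79 J mol⁻¹ K⁻¹.
ΔS = 3.33 × 20.79 × ln(156/204) = -18.6 J/K.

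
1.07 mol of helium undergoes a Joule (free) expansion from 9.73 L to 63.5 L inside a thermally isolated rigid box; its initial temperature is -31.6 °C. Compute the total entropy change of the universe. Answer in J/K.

No heat is exchanged and no work is done, so the ideal-gas temperature stays constant.
Entropy is a state function; using a reversible isothermal path, ΔS_gas = nR ln(V₂/V₁) = 1.07 × 8.314 × ln(63.5/9.73) = 16.7 J/K.
The insulated surroundings exchange no heat, so ΔS_surr = 0 and ΔS_universe = ΔS_gas.

ΔS_universe = 16.7 J/K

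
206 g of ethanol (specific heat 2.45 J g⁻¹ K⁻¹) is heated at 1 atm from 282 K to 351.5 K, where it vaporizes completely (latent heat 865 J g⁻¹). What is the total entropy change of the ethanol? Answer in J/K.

Warming step: ΔS₁ = m c ln(T_tr/T_i) = 206 × 2.45 × ln(351.5/282) = 111.2 J/K.
Phase change: ΔS₂ = +mL/T_tr = 206 × 865 / 351.5 = 506.9 J/K.
ΔS_total = (111.2) + (506.9) = 618 J/K.

ΔS = 618 J/K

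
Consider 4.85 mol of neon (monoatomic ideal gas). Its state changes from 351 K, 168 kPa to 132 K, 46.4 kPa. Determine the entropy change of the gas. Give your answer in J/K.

ΔS = -46.7 J/K

ΔS = nC_p ln(T₂/T₁) − nR ln(P₂/P₁), with C_p = 5R/2 = 20.79 J mol⁻¹ K⁻¹ for a monoatomic ideal gas.
ΔS = 4.85 × [20.79 × ln(132/351) − 8.314 × ln(46.4/168)] = -46.7 J/K.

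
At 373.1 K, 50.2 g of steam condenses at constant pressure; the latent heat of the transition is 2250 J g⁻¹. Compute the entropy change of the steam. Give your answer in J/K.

ΔS = -303 J/K

Heat released by the substance: Q = −mL = −50.2 × 2250 = −112950 J.
At constant T, ΔS = Q_rev/T = −112950 / 373.1 = -303 J/K.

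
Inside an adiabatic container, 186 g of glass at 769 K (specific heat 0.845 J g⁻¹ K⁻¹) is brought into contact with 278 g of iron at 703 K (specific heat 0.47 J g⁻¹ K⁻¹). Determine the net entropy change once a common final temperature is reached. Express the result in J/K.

ΔS_total = 0.286 J/K

Energy balance: T_f = (m₁c₁T₁ + m₂c₂T₂)/(m₁c₁ + m₂c₂) = 739.04 K.
ΔS₁ = m₁c₁ ln(T_f/T₁) = 157.17 × ln(739.04/769) = -6.246 J/K.
ΔS₂ = m₂c₂ ln(T_f/T₂) = 130.66 × ln(739.04/703) = 6.532 J/K.
ΔS_total = -6.246 + 6.532 = 0.286 J/K.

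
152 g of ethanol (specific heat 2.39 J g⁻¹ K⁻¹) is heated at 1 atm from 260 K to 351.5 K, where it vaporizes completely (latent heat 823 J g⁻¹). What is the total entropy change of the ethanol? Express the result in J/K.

Warming step: ΔS₁ = m c ln(T_tr/T_i) = 152 × 2.39 × ln(351.5/260) = 109.5 J/K.
Phase change: ΔS₂ = +mL/T_tr = 152 × 823 / 351.5 = 355.9 J/K.
ΔS_total = (109.5) + (355.9) = 465 J/K.

ΔS = 465 J/K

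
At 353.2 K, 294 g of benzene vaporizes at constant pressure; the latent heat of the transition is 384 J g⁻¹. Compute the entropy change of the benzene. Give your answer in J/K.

Heat absorbed by the substance: Q = mL = 294 × 384 = 112896 J.
At constant T, ΔS = Q_rev/T = 112896 / 353.2 = 320 J/K.

ΔS = 320 J/K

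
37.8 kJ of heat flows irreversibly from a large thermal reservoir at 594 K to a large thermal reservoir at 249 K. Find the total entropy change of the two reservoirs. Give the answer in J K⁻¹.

ΔS_total = 88.2 J/K

ΔS_hot = −Q/T_H = −37800/594 = -63.64 J/K and ΔS_cold = +Q/T_C = 37800/249 = 151.8 J/K.
ΔS_total = -63.64 + 151.8 = 88.2 J/K, positive as the second law requires.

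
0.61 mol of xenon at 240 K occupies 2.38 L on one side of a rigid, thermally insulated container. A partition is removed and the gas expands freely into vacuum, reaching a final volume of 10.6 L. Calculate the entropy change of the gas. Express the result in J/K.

ΔS_gas = 7.58 J/K

For an ideal gas in free expansion Q = 0 and W = 0, so T is unchanged.
Entropy is a state function; using a reversible isothermal path, ΔS_gas = nR ln(V₂/V₁) = 0.61 × 8.314 × ln(10.6/2.38) = 7.58 J/K.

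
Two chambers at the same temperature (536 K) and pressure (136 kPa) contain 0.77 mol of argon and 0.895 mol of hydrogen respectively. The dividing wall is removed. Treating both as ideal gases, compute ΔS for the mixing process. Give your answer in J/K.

Mole fractions: x_A = 0.77/1.67 = 0.462, x_B = 0.538.
ΔS_mix = −R(n_A ln x_A + n_B ln x_B) = −8.314 × (0.77 ln 0.462 + 0.895 ln 0.538) = 9.56 J/K.

ΔS_mix = 9.56 J/K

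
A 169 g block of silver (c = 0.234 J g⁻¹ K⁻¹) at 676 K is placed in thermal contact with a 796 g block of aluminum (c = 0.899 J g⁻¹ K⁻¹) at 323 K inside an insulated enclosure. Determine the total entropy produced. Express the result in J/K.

Energy balance: T_f = (m₁c₁T₁ + m₂c₂T₂)/(m₁c₁ + m₂c₂) = 341.49 K.
ΔS₁ = m₁c₁ ln(T_f/T₁) = 39.546 × ln(341.49/676) = -27.01 J/K.
ΔS₂ = m₂c₂ ln(T_f/T₂) = 715.604 × ln(341.49/323) = 39.83 J/K.
ΔS_total = -27.01 + 39.83 = 12.8 J/K.

ΔS_total = 12.8 J/K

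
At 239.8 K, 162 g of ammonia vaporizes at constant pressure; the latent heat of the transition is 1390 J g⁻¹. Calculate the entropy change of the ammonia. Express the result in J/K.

ΔS = 939 J/K

Heat absorbed by the substance: Q = mL = 162 × 1390 = 225180 J.
At constant T, ΔS = Q_rev/T = 225180 / 239.8 = 939 J/K.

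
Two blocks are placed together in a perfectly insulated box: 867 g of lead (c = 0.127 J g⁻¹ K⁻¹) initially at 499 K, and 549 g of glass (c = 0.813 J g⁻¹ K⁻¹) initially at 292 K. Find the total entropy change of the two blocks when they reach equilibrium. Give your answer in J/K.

Energy balance: T_f = (m₁c₁T₁ + m₂c₂T₂)/(m₁c₁ + m₂c₂) = 332.96 K.
ΔS₁ = m₁c₁ ln(T_f/T₁) = 110.109 × ln(332.96/499) = -44.55 J/K.
ΔS₂ = m₂c₂ ln(T_f/T₂) = 446.337 × ln(332.96/292) = 58.59 J/K.
ΔS_total = -44.55 + 58.59 = 14 J/K.

ΔS_total = 14 J/K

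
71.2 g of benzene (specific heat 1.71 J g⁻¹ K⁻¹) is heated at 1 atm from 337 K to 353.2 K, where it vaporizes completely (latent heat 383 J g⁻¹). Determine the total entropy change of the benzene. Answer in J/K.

ΔS = 82.9 J/K

Warming step: ΔS₁ = m c ln(T_tr/T_i) = 71.2 × 1.71 × ln(353.2/337) = 5.716 J/K.
Phase change: ΔS₂ = +mL/T_tr = 71.2 × 383 / 353.2 = 77.21 J/K.
ΔS_total = (5.716) + (77.21) = 82.9 J/K.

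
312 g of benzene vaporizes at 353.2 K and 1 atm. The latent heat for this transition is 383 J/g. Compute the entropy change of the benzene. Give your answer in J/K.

ΔS = 338 J/K

Heat absorbed by the substance: Q = mL = 312 × 383 = 119496 J.
At constant T, ΔS = Q_rev/T = 119496 / 353.2 = 338 J/K.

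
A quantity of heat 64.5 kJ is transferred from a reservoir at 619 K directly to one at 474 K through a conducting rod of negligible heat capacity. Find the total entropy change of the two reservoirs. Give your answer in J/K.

ΔS_hot = −Q/T_H = −64500/619 = -104.2 J/K and ΔS_cold = +Q/T_C = 64500/474 = 136.1 J/K.
ΔS_total = -104.2 + 136.1 = 31.9 J/K, positive as the second law requires.

ΔS_total = 31.9 J/K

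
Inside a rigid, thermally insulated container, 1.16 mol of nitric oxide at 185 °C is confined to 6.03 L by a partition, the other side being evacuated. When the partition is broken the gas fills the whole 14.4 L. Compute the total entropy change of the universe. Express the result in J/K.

For an ideal gas in free expansion Q = 0 and W = 0, so T is unchanged.
Entropy is a state function; using a reversible isothermal path, ΔS_gas = nR ln(V₂/V₁) = 1.16 × 8.314 × ln(14.4/6.03) = 8.4 J/K.
The insulated surroundings exchange no heat, so ΔS_surr = 0 and ΔS_universe = ΔS_gas.

ΔS_universe = 8.4 J/K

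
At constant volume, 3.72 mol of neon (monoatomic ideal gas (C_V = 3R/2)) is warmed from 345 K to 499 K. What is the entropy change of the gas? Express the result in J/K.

ΔS = 17.1 J/K

At constant volume, ΔS = nC_V ln(T₂/T₁) with C_V = 3R/2 = 12.47 J mol⁻¹ K⁻¹.
ΔS = 3.72 × 12.47 × ln(499/345) = 17.1 J/K.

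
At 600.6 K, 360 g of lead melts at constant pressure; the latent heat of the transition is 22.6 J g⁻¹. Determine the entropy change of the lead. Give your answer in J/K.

Heat absorbed by the substance: Q = mL = 360 × 22.6 = 8136 J.
At constant T, ΔS = Q_rev/T = 8136 / 600.6 = 13.5 J/K.

ΔS = 13.5 J/K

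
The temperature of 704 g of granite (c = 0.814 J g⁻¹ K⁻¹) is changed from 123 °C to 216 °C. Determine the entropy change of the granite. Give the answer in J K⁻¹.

In kelvin: T₁ = 396.15 K, T₂ = 489.15 K. ΔS = ∫dQ_rev/T = m c ln(T₂/T₁) = 704 × 0.814 × ln(489.15/396.15) = 121 J/K.

ΔS = 121 J/K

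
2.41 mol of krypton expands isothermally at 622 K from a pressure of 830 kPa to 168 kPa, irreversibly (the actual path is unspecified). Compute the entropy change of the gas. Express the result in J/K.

Entropy is a state function, so ΔS_gas depends only on the end states.
For an isothermal ideal gas ΔS_gas = nR ln(P₁/P₂) = 2.41 × 8.314 × ln(830/168) = 32 J/K.

ΔS_gas = 32 J/K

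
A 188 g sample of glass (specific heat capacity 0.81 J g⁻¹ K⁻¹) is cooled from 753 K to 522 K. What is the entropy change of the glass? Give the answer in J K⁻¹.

ΔS = -55.8 J/K

ΔS = ∫dQ_rev/T = m c ln(T₂/T₁) = 188 × 0.81 × ln(522/753) = -55.8 J/K.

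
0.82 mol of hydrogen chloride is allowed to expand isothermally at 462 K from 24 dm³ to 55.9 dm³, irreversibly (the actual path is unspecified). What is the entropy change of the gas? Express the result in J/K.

ΔS_gas = 5.76 J/K

Entropy is a state function, so ΔS_gas depends only on the end states.
For an isothermal ideal gas ΔS_gas = nR ln(V₂/V₁) = 0.82 × 8.314 × ln(55.9/24) = 5.76 J/K.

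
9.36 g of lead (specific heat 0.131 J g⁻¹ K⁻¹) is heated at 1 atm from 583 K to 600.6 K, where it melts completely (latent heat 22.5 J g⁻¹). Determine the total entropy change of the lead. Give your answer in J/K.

Warming step: ΔS₁ = m c ln(T_tr/T_i) = 9.36 × 0.131 × ln(600.6/583) = 0.03647 J/K.
Phase change: ΔS₂ = +mL/T_tr = 9.36 × 22.5 / 600.6 = 0.3506 J/K.
ΔS_total = (0.03647) + (0.3506) = 0.387 J/K.

ΔS = 0.387 J/K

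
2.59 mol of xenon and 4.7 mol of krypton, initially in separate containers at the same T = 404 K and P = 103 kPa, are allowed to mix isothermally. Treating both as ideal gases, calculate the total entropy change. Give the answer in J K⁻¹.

ΔS_mix = 39.4 J/K

Mole fractions: x_A = 2.59/7.29 = 0.355, x_B = 0.645.
ΔS_mix = −R(n_A ln x_A + n_B ln x_B) = −8.314 × (2.59 ln 0.355 + 4.7 ln 0.645) = 39.4 J/K.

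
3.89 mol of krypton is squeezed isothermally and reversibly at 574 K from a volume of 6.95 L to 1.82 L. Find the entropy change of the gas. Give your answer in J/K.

For an isothermal ideal gas ΔS_gas = nR ln(V₂/V₁) = 3.89 × 8.314 × ln(1.82/6.95) = -43.3 J/K.

ΔS_gas = -43.3 J/K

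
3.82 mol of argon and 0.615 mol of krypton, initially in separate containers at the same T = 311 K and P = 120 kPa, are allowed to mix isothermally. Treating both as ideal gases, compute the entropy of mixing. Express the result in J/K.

Mole fractions: x_A = 3.82/4.43 = 0.861, x_B = 0.139.
ΔS_mix = −R(n_A ln x_A + n_B ln x_B) = −8.314 × (3.82 ln 0.861 + 0.615 ln 0.139) = 14.8 J/K.

ΔS_mix = 14.8 J/K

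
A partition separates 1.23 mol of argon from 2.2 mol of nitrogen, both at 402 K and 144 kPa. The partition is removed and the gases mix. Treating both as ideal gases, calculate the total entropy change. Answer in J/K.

ΔS_mix = 18.6 J/K

Mole fractions: x_A = 1.23/3.43 = 0.359, x_B = 0.641.
ΔS_mix = −R(n_A ln x_A + n_B ln x_B) = −8.314 × (1.23 ln 0.359 + 2.2 ln 0.641) = 18.6 J/K.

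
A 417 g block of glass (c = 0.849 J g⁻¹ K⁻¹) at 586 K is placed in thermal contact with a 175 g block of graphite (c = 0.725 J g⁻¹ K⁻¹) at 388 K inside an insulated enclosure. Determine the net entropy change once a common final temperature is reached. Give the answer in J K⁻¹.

Energy balance: T_f = (m₁c₁T₁ + m₂c₂T₂)/(m₁c₁ + m₂c₂) = 533.76 K.
ΔS₁ = m₁c₁ ln(T_f/T₁) = 354.033 × ln(533.76/586) = -33.06 J/K.
ΔS₂ = m₂c₂ ln(T_f/T₂) = 126.875 × ln(533.76/388) = 40.47 J/K.
ΔS_total = -33.06 + 40.47 = 7.41 J/K.

ΔS_total = 7.41 J/K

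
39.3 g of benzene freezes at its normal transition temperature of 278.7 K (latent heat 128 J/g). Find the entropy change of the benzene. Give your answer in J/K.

Heat released by the substance: Q = −mL = −39.3 × 128 = −5030.4 J.
At constant T, ΔS = Q_rev/T = −5030.4 / 278.7 = -18 J/K.

ΔS = -18 J/K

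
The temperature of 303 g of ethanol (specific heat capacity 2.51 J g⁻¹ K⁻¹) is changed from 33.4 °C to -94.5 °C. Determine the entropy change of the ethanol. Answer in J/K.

ΔS = -411 J/K

In kelvin: T₁ = 306.55 K, T₂ = 178.65 K. ΔS = ∫dQ_rev/T = m c ln(T₂/T₁) = 303 × 2.51 × ln(178.65/306.55) = -411 J/K.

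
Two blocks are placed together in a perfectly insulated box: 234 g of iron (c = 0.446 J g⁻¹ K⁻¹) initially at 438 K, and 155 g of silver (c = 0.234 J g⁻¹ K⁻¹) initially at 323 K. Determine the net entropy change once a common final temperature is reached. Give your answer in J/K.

Energy balance: T_f = (m₁c₁T₁ + m₂c₂T₂)/(m₁c₁ + m₂c₂) = 408.34 K.
ΔS₁ = m₁c₁ ln(T_f/T₁) = 104.364 × ln(408.34/438) = -7.318 J/K.
ΔS₂ = m₂c₂ ln(T_f/T₂) = 36.27 × ln(408.34/323) = 8.504 J/K.
ΔS_total = -7.318 + 8.504 = 1.19 J/K.

ΔS_total = 1.19 J/K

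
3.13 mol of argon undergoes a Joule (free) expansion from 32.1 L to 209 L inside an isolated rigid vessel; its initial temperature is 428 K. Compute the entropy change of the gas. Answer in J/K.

ΔS_gas = 48.8 J/K

For an ideal gas in free expansion Q = 0 and W = 0, so T is unchanged.
Entropy is a state function; using a reversible isothermal path, ΔS_gas = nR ln(V₂/V₁) = 3.13 × 8.314 × ln(209/32.1) = 48.8 J/K.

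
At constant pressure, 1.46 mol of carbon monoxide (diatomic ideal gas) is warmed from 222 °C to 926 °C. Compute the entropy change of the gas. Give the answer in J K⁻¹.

ΔS = 37.6 J/K

In kelvin: T₁ = 495.15 K, T₂ = 1199.15 K. At constant pressure, ΔS = nC_p ln(T₂/T₁) with C_p = 7R/2 = 29.1 J mol⁻¹ K⁻¹.
ΔS = 1.46 × 29.1 × ln(1199.15/495.15) = 37.6 J/K.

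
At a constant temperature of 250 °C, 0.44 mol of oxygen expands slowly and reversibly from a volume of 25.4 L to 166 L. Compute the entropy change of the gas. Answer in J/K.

ΔS_gas = 6.87 J/K

For an isothermal ideal gas ΔS_gas = nR ln(V₂/V₁) = 0.44 × 8.314 × ln(166/25.4) = 6.87 J/K.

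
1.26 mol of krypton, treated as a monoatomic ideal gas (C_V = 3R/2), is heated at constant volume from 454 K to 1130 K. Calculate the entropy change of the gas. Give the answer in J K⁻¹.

At constant volume, ΔS = nC_V ln(T₂/T₁) with C_V = 3R/2 = 12.47 J mol⁻¹ K⁻¹.
ΔS = 1.26 × 12.47 × ln(1130/454) = 14.3 J/K.

ΔS = 14.3 J/K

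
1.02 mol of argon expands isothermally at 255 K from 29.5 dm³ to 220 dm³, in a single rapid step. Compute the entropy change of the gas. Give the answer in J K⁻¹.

ΔS_gas = 17 J/K

Entropy is a state function, so ΔS_gas depends only on the end states.
For an isothermal ideal gas ΔS_gas = nR ln(V₂/V₁) = 1.02 × 8.314 × ln(220/29.5) = 17 J/K.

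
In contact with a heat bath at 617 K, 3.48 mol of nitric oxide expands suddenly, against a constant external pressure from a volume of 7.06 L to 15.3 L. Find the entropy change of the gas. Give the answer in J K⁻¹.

Entropy is a state function, so ΔS_gas depends only on the end states.
For an isothermal ideal gas ΔS_gas = nR ln(V₂/V₁) = 3.48 × 8.314 × ln(15.3/7.06) = 22.4 J/K.

ΔS_gas = 22.4 J/K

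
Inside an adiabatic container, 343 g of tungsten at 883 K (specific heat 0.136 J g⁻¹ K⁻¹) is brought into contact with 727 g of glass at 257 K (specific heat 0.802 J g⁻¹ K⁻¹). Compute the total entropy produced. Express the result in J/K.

ΔS_total = 46.9 J/K

Energy balance: T_f = (m₁c₁T₁ + m₂c₂T₂)/(m₁c₁ + m₂c₂) = 303.37 K.
ΔS₁ = m₁c₁ ln(T_f/T₁) = 46.648 × ln(303.37/883) = -49.84 J/K.
ΔS₂ = m₂c₂ ln(T_f/T₂) = 583.054 × ln(303.37/257) = 96.72 J/K.
ΔS_total = -49.84 + 96.72 = 46.9 J/K.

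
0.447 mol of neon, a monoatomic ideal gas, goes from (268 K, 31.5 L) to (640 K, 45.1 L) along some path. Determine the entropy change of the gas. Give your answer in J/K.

ΔS = 6.19 J/K

Entropy is a state function: ΔS = nC_V ln(T₂/T₁) + nR ln(V₂/V₁), with C_V = 3R/2 = 12.47 J mol⁻¹ K⁻¹ for a monoatomic ideal gas.
ΔS = 0.447 × [12.47 × ln(640/268) + 8.314 × ln(45.1/31.5)] = 6.19 J/K.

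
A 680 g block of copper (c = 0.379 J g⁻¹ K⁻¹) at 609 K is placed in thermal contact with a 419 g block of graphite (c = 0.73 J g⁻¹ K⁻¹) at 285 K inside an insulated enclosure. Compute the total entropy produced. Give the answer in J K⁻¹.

ΔS_total = 40.2 J/K

Energy balance: T_f = (m₁c₁T₁ + m₂c₂T₂)/(m₁c₁ + m₂c₂) = 433.16 K.
ΔS₁ = m₁c₁ ln(T_f/T₁) = 257.72 × ln(433.16/609) = -87.81 J/K.
ΔS₂ = m₂c₂ ln(T_f/T₂) = 305.87 × ln(433.16/285) = 128 J/K.
ΔS_total = -87.81 + 128 = 40.2 J/K.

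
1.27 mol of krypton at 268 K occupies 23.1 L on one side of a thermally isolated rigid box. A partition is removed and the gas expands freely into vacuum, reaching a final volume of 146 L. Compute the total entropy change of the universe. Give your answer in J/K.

For an ideal gas in free expansion Q = 0 and W = 0, so T is unchanged.
Entropy is a state function; using a reversible isothermal path, ΔS_gas = nR ln(V₂/V₁) = 1.27 × 8.314 × ln(146/23.1) = 19.5 J/K.
The insulated surroundings exchange no heat, so ΔS_surr = 0 and ΔS_universe = ΔS_gas.

ΔS_universe = 19.5 J/K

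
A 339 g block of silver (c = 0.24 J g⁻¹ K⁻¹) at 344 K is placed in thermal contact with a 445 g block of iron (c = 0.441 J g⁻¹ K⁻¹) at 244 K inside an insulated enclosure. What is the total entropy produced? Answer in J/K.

Energy balance: T_f = (m₁c₁T₁ + m₂c₂T₂)/(m₁c₁ + m₂c₂) = 273.31 K.
ΔS₁ = m₁c₁ ln(T_f/T₁) = 81.36 × ln(273.31/344) = -18.72 J/K.
ΔS₂ = m₂c₂ ln(T_f/T₂) = 196.245 × ln(273.31/244) = 22.26 J/K.
ΔS_total = -18.72 + 22.26 = 3.54 J/K.

ΔS_total = 3.54 J/K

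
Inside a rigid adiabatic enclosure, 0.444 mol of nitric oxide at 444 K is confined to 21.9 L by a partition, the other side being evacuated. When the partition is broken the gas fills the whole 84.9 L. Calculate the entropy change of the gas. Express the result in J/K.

ΔS_gas = 5 J/K

For an ideal gas in free expansion Q = 0 and W = 0, so T is unchanged.
Entropy is a state function; using a reversible isothermal path, ΔS_gas = nR ln(V₂/V₁) = 0.444 × 8.314 × ln(84.9/21.9) = 5 J/K.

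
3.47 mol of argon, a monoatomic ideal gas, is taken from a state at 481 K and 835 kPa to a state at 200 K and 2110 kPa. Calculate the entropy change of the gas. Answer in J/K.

ΔS = -90 J/K

ΔS = nC_p ln(T₂/T₁) − nR ln(P₂/P₁), with C_p = 5R/2 = 20.79 J mol⁻¹ K⁻¹ for a monoatomic ideal gas.
ΔS = 3.47 × [20.79 × ln(200/481) − 8.314 × ln(2110/835)] = -90 J/K.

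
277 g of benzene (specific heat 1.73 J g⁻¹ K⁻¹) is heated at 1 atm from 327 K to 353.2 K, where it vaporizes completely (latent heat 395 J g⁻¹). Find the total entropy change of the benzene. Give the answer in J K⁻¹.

ΔS = 347 J/K

Warming step: ΔS₁ = m c ln(T_tr/T_i) = 277 × 1.73 × ln(353.2/327) = 36.93 J/K.
Phase change: ΔS₂ = +mL/T_tr = 277 × 395 / 353.2 = 309.8 J/K.
ΔS_total = (36.93) + (309.8) = 347 J/K.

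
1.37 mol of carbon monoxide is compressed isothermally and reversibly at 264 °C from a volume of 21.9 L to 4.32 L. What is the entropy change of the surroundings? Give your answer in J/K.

For an isothermal ideal gas ΔS_gas = nR ln(V₂/V₁) = 1.37 × 8.314 × ln(4.32/21.9) = -18.5 J/K.
The process is reversible, so ΔS_surr = −ΔS_gas = 18.5 J/K and ΔS_universe = 0.

ΔS_surr = 18.5 J/K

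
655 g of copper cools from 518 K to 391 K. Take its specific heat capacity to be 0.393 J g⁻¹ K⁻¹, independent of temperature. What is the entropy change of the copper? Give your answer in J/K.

ΔS = -72.4 J/K

ΔS = ∫dQ_rev/T = m c ln(T₂/T₁) = 655 × 0.393 × ln(391/518) = -72.4 J/K.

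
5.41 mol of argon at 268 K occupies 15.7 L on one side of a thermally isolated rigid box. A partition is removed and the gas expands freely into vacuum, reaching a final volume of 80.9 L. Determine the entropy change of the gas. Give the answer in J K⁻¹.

For an ideal gas in free expansion Q = 0 and W = 0, so T is unchanged.
Entropy is a state function; using a reversible isothermal path, ΔS_gas = nR ln(V₂/V₁) = 5.41 × 8.314 × ln(80.9/15.7) = 73.7 J/K.

ΔS_gas = 73.7 J/K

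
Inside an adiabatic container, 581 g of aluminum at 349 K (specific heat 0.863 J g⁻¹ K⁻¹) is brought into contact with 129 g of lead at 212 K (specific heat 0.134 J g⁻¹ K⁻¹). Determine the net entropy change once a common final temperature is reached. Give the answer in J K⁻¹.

Energy balance: T_f = (m₁c₁T₁ + m₂c₂T₂)/(m₁c₁ + m₂c₂) = 344.43 K.
ΔS₁ = m₁c₁ ln(T_f/T₁) = 501.403 × ln(344.43/349) = -6.603 J/K.
ΔS₂ = m₂c₂ ln(T_f/T₂) = 17.286 × ln(344.43/212) = 8.389 J/K.
ΔS_total = -6.603 + 8.389 = 1.79 J/K.

ΔS_total = 1.79 J/K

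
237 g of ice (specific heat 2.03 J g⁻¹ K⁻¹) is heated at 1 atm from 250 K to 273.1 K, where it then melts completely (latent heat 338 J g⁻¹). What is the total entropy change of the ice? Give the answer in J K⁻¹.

ΔS = 336 J/K

Warming step: ΔS₁ = m c ln(T_tr/T_i) = 237 × 2.03 × ln(273.1/250) = 42.52 J/K.
Phase change: ΔS₂ = +mL/T_tr = 237 × 338 / 273.1 = 293.3 J/K.
ΔS_total = (42.52) + (293.3) = 336 J/K.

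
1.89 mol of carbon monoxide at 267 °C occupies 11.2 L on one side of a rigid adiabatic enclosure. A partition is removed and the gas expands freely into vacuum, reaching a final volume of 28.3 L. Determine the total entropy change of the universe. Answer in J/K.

For an ideal gas in free expansion Q = 0 and W = 0, so T is unchanged.
Entropy is a state function; using a reversible isothermal path, ΔS_gas = nR ln(V₂/V₁) = 1.89 × 8.314 × ln(28.3/11.2) = 14.6 J/K.
The insulated surroundings exchange no heat, so ΔS_surr = 0 and ΔS_universe = ΔS_gas.

ΔS_universe = 14.6 J/K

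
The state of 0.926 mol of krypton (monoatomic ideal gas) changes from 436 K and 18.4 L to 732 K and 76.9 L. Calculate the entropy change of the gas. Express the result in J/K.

ΔS = 17 J/K

Entropy is a state function: ΔS = nC_V ln(T₂/T₁) + nR ln(V₂/V₁), with C_V = 3R/2 = 12.47 J mol⁻¹ K⁻¹ for a monoatomic ideal gas.
ΔS = 0.926 × [12.47 × ln(732/436) + 8.314 × ln(76.9/18.4)] = 17 J/K.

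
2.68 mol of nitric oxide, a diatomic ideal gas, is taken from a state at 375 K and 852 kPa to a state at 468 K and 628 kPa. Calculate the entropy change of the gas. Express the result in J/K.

ΔS = nC_p ln(T₂/T₁) − nR ln(P₂/P₁), with C_p = 7R/2 = 29.1 J mol⁻¹ K⁻¹ for a diatomic ideal gas.
ΔS = 2.68 × [29.1 × ln(468/375) − 8.314 × ln(628/852)] = 24.1 J/K.

ΔS = 24.1 J/K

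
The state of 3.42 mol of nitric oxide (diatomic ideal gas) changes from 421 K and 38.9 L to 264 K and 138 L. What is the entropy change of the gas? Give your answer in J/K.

ΔS = 2.83 J/K

Entropy is a state function: ΔS = nC_V ln(T₂/T₁) + nR ln(V₂/V₁), with C_V = 5R/2 = 20.79 J mol⁻¹ K⁻¹ for a diatomic ideal gas.
ΔS = 3.42 × [20.79 × ln(264/421) + 8.314 × ln(138/38.9)] = 2.83 J/K.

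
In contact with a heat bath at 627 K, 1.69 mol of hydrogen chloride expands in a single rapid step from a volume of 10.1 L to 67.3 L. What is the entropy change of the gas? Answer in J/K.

Entropy is a state function, so ΔS_gas depends only on the end states.
For an isothermal ideal gas ΔS_gas = nR ln(V₂/V₁) = 1.69 × 8.314 × ln(67.3/10.1) = 26.6 J/K.

ΔS_gas = 26.6 J/K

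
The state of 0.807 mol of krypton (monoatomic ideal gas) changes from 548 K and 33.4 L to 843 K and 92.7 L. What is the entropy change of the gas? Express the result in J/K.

Entropy is a state function: ΔS = nC_V ln(T₂/T₁) + nR ln(V₂/V₁), with C_V = 3R/2 = 12.47 J mol⁻¹ K⁻¹ for a monoatomic ideal gas.
ΔS = 0.807 × [12.47 × ln(843/548) + 8.314 × ln(92.7/33.4)] = 11.2 J/K.

ΔS = 11.2 J/K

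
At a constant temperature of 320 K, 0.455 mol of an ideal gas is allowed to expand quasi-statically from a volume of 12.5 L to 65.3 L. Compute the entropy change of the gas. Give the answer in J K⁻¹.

For an isothermal ideal gas ΔS_gas = nR ln(V₂/V₁) = 0.455 × 8.314 × ln(65.3/12.5) = 6.25 J/K.

ΔS_gas = 6.25 J/K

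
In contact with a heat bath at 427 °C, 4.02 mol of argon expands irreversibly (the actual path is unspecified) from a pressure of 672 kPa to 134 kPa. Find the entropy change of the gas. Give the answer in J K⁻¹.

Entropy is a state function, so ΔS_gas depends only on the end states.
For an isothermal ideal gas ΔS_gas = nR ln(P₁/P₂) = 4.02 × 8.314 × ln(672/134) = 53.9 J/K.

ΔS_gas = 53.9 J/K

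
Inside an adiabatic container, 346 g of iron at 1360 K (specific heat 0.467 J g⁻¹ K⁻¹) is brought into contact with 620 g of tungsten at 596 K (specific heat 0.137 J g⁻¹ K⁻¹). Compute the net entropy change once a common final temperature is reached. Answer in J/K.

Energy balance: T_f = (m₁c₁T₁ + m₂c₂T₂)/(m₁c₁ + m₂c₂) = 1096.8 K.
ΔS₁ = m₁c₁ ln(T_f/T₁) = 161.582 × ln(1096.8/1360) = -34.76 J/K.
ΔS₂ = m₂c₂ ln(T_f/T₂) = 84.94 × ln(1096.8/596) = 51.8 J/K.
ΔS_total = -34.76 + 51.8 = 17 J/K.

ΔS_total = 17 J/K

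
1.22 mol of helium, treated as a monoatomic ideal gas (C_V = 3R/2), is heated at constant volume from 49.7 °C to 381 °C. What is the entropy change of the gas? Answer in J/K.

ΔS = 10.7 J/K

In kelvin: T₁ = 322.85 K, T₂ = 654.15 K. At constant volume, ΔS = nC_V ln(T₂/T₁) with C_V = 3R/2 = 12.47 J mol⁻¹ K⁻¹.
ΔS = 1.22 × 12.47 × ln(654.15/322.85) = 10.7 J/K.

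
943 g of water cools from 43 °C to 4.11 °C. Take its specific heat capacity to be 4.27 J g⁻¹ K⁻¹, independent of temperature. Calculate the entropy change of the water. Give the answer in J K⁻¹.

In kelvin: T₁ = 316.15 K, T₂ = 277.26 K. ΔS = ∫dQ_rev/T = m c ln(T₂/T₁) = 943 × 4.27 × ln(277.26/316.15) = -529 J/K.

ΔS = -529 J/K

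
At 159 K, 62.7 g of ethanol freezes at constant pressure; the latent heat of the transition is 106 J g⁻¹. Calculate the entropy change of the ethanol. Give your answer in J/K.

ΔS = -41.8 J/K

Heat released by the substance: Q = −mL = −62.7 × 106 = −6646.2 J.
At constant T, ΔS = Q_rev/T = −6646.2 / 159 = -41.8 J/K.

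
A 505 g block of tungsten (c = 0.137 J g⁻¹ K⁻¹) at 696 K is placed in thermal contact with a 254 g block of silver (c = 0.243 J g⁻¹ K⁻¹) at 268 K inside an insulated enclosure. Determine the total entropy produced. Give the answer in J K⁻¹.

Energy balance: T_f = (m₁c₁T₁ + m₂c₂T₂)/(m₁c₁ + m₂c₂) = 494.2 K.
ΔS₁ = m₁c₁ ln(T_f/T₁) = 69.185 × ln(494.2/696) = -23.69 J/K.
ΔS₂ = m₂c₂ ln(T_f/T₂) = 61.722 × ln(494.2/268) = 37.77 J/K.
ΔS_total = -23.69 + 37.77 = 14.1 J/K.

ΔS_total = 14.1 J/K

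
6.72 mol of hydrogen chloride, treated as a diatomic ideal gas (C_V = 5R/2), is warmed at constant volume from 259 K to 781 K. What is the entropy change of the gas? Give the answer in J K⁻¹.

At constant volume, ΔS = nC_V ln(T₂/T₁) with C_V = 5R/2 = 20.79 J mol⁻¹ K⁻¹.
ΔS = 6.72 × 20.79 × ln(781/259) = 154 J/K.

ΔS = 154 J/K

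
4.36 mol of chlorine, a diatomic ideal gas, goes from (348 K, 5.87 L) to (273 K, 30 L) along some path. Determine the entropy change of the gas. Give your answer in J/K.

ΔS = 37.1 J/K

Entropy is a state function: ΔS = nC_V ln(T₂/T₁) + nR ln(V₂/V₁), with C_V = 5R/2 = 20.79 J mol⁻¹ K⁻¹ for a diatomic ideal gas.
ΔS = 4.36 × [20.79 × ln(273/348) + 8.314 × ln(30/5.87)] = 37.1 J/K.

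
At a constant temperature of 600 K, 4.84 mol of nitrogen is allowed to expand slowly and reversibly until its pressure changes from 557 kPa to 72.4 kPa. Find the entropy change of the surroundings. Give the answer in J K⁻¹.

For an isothermal ideal gas ΔS_gas = nR ln(P₁/P₂) = 4.84 × 8.314 × ln(557/72.4) = 82.1 J/K.
The process is reversible, so ΔS_surr = −ΔS_gas = -82.1 J/K and ΔS_universe = 0.

ΔS_surr = -82.1 J/K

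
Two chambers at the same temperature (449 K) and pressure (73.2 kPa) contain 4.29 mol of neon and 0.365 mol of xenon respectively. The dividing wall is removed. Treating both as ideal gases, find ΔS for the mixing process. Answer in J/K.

ΔS_mix = 10.6 J/K

Mole fractions: x_A = 4.29/4.66 = 0.922, x_B = 0.0784.
ΔS_mix = −R(n_A ln x_A + n_B ln x_B) = −8.314 × (4.29 ln 0.922 + 0.365 ln 0.0784) = 10.6 J/K.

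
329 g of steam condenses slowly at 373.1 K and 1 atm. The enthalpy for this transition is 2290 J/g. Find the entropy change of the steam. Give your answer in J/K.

Heat released by the substance: Q = −mL = −329 × 2290 = −753410 J.
At constant T, ΔS = Q_rev/T = −753410 / 373.1 = -2020 J/K.

ΔS = -2020 J/K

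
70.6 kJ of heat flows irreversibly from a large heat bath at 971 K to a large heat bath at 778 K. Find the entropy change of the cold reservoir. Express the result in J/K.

ΔS_cold = 90.7 J/K

The cold reservoir gains heat Q, so ΔS_cold = +Q/T_C = 70600/778 = 90.7 J/K.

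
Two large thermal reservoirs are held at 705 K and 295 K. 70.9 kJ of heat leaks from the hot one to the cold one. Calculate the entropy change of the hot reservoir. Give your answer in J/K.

ΔS_hot = -101 J/K

The hot reservoir loses heat Q, so ΔS_hot = −Q/T_H = −70900/705 = -101 J/K.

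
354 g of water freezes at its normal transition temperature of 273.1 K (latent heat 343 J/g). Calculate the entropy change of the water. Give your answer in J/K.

Heat released by the substance: Q = −mL = −354 × 343 = −121422 J.
At constant T, ΔS = Q_rev/T = −121422 / 273.1 = -445 J/K.

ΔS = -445 J/K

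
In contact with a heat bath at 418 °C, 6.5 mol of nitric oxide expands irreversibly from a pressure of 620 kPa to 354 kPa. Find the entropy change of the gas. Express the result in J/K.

ΔS_gas = 30.3 J/K

Entropy is a state function, so ΔS_gas depends only on the end states.
For an isothermal ideal gas ΔS_gas = nR ln(P₁/P₂) = 6.5 × 8.314 × ln(620/354) = 30.3 J/K.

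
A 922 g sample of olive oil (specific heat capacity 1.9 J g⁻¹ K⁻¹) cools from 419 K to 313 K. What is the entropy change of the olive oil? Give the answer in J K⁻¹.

ΔS = -511 J/K

ΔS = ∫dQ_rev/T = m c ln(T₂/T₁) = 922 × 1.9 × ln(313/419) = -511 J/K.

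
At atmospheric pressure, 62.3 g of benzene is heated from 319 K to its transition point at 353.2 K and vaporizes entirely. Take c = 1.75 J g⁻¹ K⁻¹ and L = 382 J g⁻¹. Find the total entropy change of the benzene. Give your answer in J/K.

ΔS = 78.5 J/K

Warming step: ΔS₁ = m c ln(T_tr/T_i) = 62.3 × 1.75 × ln(353.2/319) = 11.1 J/K.
Phase change: ΔS₂ = +mL/T_tr = 62.3 × 382 / 353.2 = 67.38 J/K.
ΔS_total = (11.1) + (67.38) = 78.5 J/K.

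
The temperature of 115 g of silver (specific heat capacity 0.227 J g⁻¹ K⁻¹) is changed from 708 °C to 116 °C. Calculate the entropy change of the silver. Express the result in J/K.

ΔS = -24.1 J/K

In kelvin: T₁ = 981.15 K, T₂ = 389.15 K. ΔS = ∫dQ_rev/T = m c ln(T₂/T₁) = 115 × 0.227 × ln(389.15/981.15) = -24.1 J/K.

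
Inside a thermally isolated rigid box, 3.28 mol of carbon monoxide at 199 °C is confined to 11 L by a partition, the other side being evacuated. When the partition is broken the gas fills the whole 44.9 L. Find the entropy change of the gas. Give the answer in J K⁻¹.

ΔS_gas = 38.4 J/K

No heat is exchanged and no work is done, so the ideal-gas temperature stays constant.
Entropy is a state function; using a reversible isothermal path, ΔS_gas = nR ln(V₂/V₁) = 3.28 × 8.314 × ln(44.9/11) = 38.4 J/K.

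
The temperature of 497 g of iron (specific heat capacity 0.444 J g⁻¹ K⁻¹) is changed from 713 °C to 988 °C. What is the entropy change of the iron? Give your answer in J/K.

ΔS = 54.3 J/K

In kelvin: T₁ = 986.15 K, T₂ = 1261.15 K. ΔS = ∫dQ_rev/T = m c ln(T₂/T₁) = 497 × 0.444 × ln(1261.15/986.15) = 54.3 J/K.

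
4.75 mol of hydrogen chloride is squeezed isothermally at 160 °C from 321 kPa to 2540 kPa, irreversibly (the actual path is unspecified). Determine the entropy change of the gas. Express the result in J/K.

ΔS_gas = -81.7 J/K

Entropy is a state function, so ΔS_gas depends only on the end states.
For an isothermal ideal gas ΔS_gas = nR ln(P₁/P₂) = 4.75 × 8.314 × ln(321/2540) = -81.7 J/K.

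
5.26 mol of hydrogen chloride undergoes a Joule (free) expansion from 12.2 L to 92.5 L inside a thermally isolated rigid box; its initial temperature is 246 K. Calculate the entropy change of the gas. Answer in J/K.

ΔS_gas = 88.6 J/K

No heat is exchanged and no work is done, so the ideal-gas temperature stays constant.
Entropy is a state function; using a reversible isothermal path, ΔS_gas = nR ln(V₂/V₁) = 5.26 × 8.314 × ln(92.5/12.2) = 88.6 J/K.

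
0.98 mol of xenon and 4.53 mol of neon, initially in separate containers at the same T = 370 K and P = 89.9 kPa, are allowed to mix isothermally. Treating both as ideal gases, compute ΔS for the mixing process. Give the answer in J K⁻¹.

ΔS_mix = 21.4 J/K

Mole fractions: x_A = 0.98/5.51 = 0.178, x_B = 0.822.
ΔS_mix = −R(n_A ln x_A + n_B ln x_B) = −8.314 × (0.98 ln 0.178 + 4.53 ln 0.822) = 21.4 J/K.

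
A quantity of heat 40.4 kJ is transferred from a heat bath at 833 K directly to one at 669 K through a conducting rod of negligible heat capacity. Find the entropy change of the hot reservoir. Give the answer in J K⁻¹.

The hot reservoir loses heat Q, so ΔS_hot = −Q/T_H = −40400/833 = -48.5 J/K.

ΔS_hot = -48.5 J/K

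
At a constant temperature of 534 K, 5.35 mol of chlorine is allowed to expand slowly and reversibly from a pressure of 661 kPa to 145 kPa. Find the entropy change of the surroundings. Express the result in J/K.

For an isothermal ideal gas ΔS_gas = nR ln(P₁/P₂) = 5.35 × 8.314 × ln(661/145) = 67.5 J/K.
The process is reversible, so ΔS_surr = −ΔS_gas = -67.5 J/K and ΔS_universe = 0.

ΔS_surr = -67.5 J/K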